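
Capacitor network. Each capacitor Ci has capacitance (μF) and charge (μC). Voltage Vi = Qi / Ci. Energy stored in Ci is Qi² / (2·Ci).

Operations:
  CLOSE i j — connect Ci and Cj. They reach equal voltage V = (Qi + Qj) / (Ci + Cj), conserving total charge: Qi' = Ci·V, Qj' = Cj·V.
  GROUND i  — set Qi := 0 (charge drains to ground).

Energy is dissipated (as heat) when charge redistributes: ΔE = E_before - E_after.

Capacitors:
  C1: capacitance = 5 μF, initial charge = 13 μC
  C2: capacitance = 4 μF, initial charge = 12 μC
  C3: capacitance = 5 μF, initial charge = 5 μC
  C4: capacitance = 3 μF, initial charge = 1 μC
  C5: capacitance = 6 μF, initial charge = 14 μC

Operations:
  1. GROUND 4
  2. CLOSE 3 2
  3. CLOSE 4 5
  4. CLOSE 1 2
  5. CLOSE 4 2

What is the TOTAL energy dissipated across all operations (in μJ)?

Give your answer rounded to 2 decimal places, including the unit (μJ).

Answer: 11.07 μJ

Derivation:
Initial: C1(5μF, Q=13μC, V=2.60V), C2(4μF, Q=12μC, V=3.00V), C3(5μF, Q=5μC, V=1.00V), C4(3μF, Q=1μC, V=0.33V), C5(6μF, Q=14μC, V=2.33V)
Op 1: GROUND 4: Q4=0; energy lost=0.167
Op 2: CLOSE 3-2: Q_total=17.00, C_total=9.00, V=1.89; Q3=9.44, Q2=7.56; dissipated=4.444
Op 3: CLOSE 4-5: Q_total=14.00, C_total=9.00, V=1.56; Q4=4.67, Q5=9.33; dissipated=5.444
Op 4: CLOSE 1-2: Q_total=20.56, C_total=9.00, V=2.28; Q1=11.42, Q2=9.14; dissipated=0.562
Op 5: CLOSE 4-2: Q_total=13.80, C_total=7.00, V=1.97; Q4=5.92, Q2=7.89; dissipated=0.455
Total dissipated: 11.072 μJ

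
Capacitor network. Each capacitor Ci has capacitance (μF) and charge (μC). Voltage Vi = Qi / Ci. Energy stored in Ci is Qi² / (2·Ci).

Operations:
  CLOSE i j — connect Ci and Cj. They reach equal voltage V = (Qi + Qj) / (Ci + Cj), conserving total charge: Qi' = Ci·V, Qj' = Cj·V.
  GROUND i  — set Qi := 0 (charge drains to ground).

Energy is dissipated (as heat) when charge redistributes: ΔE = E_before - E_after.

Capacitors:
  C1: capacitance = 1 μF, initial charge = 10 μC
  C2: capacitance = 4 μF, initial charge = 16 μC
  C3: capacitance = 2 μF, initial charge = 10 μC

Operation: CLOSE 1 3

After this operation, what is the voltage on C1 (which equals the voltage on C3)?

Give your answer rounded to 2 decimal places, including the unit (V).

Answer: 6.67 V

Derivation:
Initial: C1(1μF, Q=10μC, V=10.00V), C2(4μF, Q=16μC, V=4.00V), C3(2μF, Q=10μC, V=5.00V)
Op 1: CLOSE 1-3: Q_total=20.00, C_total=3.00, V=6.67; Q1=6.67, Q3=13.33; dissipated=8.333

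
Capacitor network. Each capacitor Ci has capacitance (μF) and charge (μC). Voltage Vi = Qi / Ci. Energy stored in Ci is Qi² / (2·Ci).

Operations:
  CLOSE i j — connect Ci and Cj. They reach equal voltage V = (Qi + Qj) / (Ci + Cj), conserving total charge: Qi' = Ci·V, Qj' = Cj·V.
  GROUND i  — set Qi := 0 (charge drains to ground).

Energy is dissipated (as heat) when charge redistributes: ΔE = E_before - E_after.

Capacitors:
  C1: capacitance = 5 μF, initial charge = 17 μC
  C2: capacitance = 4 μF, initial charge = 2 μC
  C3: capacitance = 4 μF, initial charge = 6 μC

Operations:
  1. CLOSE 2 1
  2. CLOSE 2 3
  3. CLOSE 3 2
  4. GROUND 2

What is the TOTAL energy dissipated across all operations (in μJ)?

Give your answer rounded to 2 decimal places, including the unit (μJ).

Initial: C1(5μF, Q=17μC, V=3.40V), C2(4μF, Q=2μC, V=0.50V), C3(4μF, Q=6μC, V=1.50V)
Op 1: CLOSE 2-1: Q_total=19.00, C_total=9.00, V=2.11; Q2=8.44, Q1=10.56; dissipated=9.344
Op 2: CLOSE 2-3: Q_total=14.44, C_total=8.00, V=1.81; Q2=7.22, Q3=7.22; dissipated=0.373
Op 3: CLOSE 3-2: Q_total=14.44, C_total=8.00, V=1.81; Q3=7.22, Q2=7.22; dissipated=0.000
Op 4: GROUND 2: Q2=0; energy lost=6.520
Total dissipated: 16.238 μJ

Answer: 16.24 μJ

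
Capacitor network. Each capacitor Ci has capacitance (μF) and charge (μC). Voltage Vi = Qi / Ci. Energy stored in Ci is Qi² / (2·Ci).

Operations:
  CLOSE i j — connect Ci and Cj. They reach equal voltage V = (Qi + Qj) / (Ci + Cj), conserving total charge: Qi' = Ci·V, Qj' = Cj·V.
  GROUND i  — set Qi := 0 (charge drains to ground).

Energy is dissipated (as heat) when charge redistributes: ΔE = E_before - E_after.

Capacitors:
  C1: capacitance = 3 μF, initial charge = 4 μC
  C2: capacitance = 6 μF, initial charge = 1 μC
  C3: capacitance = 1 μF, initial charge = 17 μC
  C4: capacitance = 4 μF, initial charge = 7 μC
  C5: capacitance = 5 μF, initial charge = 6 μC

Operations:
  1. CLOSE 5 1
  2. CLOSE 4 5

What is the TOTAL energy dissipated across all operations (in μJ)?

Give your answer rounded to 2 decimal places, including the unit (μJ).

Initial: C1(3μF, Q=4μC, V=1.33V), C2(6μF, Q=1μC, V=0.17V), C3(1μF, Q=17μC, V=17.00V), C4(4μF, Q=7μC, V=1.75V), C5(5μF, Q=6μC, V=1.20V)
Op 1: CLOSE 5-1: Q_total=10.00, C_total=8.00, V=1.25; Q5=6.25, Q1=3.75; dissipated=0.017
Op 2: CLOSE 4-5: Q_total=13.25, C_total=9.00, V=1.47; Q4=5.89, Q5=7.36; dissipated=0.278
Total dissipated: 0.294 μJ

Answer: 0.29 μJ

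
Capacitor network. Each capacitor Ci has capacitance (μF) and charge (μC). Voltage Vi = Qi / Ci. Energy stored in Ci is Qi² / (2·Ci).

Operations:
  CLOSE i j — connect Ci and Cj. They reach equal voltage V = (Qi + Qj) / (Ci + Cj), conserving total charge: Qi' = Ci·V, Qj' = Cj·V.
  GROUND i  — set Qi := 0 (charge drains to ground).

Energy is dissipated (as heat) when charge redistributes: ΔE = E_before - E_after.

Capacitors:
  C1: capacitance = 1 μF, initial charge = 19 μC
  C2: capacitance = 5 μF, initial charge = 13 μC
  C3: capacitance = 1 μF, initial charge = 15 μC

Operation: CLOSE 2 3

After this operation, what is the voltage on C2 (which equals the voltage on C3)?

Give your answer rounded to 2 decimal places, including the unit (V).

Answer: 4.67 V

Derivation:
Initial: C1(1μF, Q=19μC, V=19.00V), C2(5μF, Q=13μC, V=2.60V), C3(1μF, Q=15μC, V=15.00V)
Op 1: CLOSE 2-3: Q_total=28.00, C_total=6.00, V=4.67; Q2=23.33, Q3=4.67; dissipated=64.067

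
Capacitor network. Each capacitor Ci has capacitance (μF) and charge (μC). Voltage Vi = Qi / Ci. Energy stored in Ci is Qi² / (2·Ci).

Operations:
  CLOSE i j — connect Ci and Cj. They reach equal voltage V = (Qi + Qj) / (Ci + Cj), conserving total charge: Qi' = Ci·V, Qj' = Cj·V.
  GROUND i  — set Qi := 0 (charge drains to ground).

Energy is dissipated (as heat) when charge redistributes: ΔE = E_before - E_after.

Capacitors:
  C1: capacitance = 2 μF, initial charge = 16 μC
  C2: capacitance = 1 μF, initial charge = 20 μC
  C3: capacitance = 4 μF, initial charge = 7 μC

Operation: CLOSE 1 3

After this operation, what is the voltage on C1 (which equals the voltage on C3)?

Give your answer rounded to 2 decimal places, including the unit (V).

Initial: C1(2μF, Q=16μC, V=8.00V), C2(1μF, Q=20μC, V=20.00V), C3(4μF, Q=7μC, V=1.75V)
Op 1: CLOSE 1-3: Q_total=23.00, C_total=6.00, V=3.83; Q1=7.67, Q3=15.33; dissipated=26.042

Answer: 3.83 V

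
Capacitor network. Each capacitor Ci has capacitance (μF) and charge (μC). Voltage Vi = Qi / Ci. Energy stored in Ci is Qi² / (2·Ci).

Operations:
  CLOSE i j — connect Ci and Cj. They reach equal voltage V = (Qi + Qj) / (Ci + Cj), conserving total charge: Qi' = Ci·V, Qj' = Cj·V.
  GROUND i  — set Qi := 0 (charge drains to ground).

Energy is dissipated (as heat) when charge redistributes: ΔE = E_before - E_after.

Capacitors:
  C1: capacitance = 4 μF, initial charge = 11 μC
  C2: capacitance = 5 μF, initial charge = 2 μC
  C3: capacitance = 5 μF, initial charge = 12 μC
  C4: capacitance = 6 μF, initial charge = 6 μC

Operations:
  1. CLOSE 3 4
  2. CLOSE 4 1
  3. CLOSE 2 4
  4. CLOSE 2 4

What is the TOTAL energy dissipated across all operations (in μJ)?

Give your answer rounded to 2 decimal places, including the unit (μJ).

Answer: 8.02 μJ

Derivation:
Initial: C1(4μF, Q=11μC, V=2.75V), C2(5μF, Q=2μC, V=0.40V), C3(5μF, Q=12μC, V=2.40V), C4(6μF, Q=6μC, V=1.00V)
Op 1: CLOSE 3-4: Q_total=18.00, C_total=11.00, V=1.64; Q3=8.18, Q4=9.82; dissipated=2.673
Op 2: CLOSE 4-1: Q_total=20.82, C_total=10.00, V=2.08; Q4=12.49, Q1=8.33; dissipated=1.488
Op 3: CLOSE 2-4: Q_total=14.49, C_total=11.00, V=1.32; Q2=6.59, Q4=7.90; dissipated=3.857
Op 4: CLOSE 2-4: Q_total=14.49, C_total=11.00, V=1.32; Q2=6.59, Q4=7.90; dissipated=0.000
Total dissipated: 8.018 μJ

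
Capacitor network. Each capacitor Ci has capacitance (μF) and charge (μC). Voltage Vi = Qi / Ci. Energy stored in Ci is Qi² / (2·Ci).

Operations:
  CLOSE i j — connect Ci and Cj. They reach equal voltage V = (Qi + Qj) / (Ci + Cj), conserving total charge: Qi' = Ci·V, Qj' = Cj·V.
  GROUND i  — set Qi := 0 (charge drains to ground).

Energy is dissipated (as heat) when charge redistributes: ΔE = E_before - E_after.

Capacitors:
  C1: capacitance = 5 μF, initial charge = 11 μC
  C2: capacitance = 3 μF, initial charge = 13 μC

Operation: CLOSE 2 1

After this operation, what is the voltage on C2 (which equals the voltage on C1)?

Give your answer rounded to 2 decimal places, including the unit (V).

Answer: 3.00 V

Derivation:
Initial: C1(5μF, Q=11μC, V=2.20V), C2(3μF, Q=13μC, V=4.33V)
Op 1: CLOSE 2-1: Q_total=24.00, C_total=8.00, V=3.00; Q2=9.00, Q1=15.00; dissipated=4.267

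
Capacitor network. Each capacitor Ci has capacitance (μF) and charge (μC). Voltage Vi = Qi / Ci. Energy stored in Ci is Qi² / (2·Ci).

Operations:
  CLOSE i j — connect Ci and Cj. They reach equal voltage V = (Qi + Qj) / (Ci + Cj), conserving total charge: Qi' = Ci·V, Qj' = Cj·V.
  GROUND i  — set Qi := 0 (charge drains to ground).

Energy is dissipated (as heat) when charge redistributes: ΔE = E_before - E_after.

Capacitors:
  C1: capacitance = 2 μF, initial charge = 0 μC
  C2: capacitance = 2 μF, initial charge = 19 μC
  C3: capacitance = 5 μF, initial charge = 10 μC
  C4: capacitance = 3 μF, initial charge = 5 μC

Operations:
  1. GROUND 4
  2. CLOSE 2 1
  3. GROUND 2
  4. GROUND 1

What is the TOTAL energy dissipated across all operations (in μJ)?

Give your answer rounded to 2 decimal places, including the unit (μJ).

Answer: 94.42 μJ

Derivation:
Initial: C1(2μF, Q=0μC, V=0.00V), C2(2μF, Q=19μC, V=9.50V), C3(5μF, Q=10μC, V=2.00V), C4(3μF, Q=5μC, V=1.67V)
Op 1: GROUND 4: Q4=0; energy lost=4.167
Op 2: CLOSE 2-1: Q_total=19.00, C_total=4.00, V=4.75; Q2=9.50, Q1=9.50; dissipated=45.125
Op 3: GROUND 2: Q2=0; energy lost=22.562
Op 4: GROUND 1: Q1=0; energy lost=22.562
Total dissipated: 94.417 μJ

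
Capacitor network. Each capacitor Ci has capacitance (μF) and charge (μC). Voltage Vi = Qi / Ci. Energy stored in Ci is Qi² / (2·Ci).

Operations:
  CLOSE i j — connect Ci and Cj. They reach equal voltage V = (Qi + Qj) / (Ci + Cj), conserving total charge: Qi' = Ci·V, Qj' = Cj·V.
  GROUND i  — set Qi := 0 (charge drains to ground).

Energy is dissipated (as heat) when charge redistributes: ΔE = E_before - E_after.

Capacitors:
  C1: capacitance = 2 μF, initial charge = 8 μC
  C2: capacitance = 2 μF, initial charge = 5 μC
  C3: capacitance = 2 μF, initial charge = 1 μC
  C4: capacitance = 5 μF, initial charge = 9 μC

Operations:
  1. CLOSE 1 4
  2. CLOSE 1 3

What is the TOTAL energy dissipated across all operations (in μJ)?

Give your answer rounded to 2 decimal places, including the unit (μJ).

Answer: 5.32 μJ

Derivation:
Initial: C1(2μF, Q=8μC, V=4.00V), C2(2μF, Q=5μC, V=2.50V), C3(2μF, Q=1μC, V=0.50V), C4(5μF, Q=9μC, V=1.80V)
Op 1: CLOSE 1-4: Q_total=17.00, C_total=7.00, V=2.43; Q1=4.86, Q4=12.14; dissipated=3.457
Op 2: CLOSE 1-3: Q_total=5.86, C_total=4.00, V=1.46; Q1=2.93, Q3=2.93; dissipated=1.860
Total dissipated: 5.317 μJ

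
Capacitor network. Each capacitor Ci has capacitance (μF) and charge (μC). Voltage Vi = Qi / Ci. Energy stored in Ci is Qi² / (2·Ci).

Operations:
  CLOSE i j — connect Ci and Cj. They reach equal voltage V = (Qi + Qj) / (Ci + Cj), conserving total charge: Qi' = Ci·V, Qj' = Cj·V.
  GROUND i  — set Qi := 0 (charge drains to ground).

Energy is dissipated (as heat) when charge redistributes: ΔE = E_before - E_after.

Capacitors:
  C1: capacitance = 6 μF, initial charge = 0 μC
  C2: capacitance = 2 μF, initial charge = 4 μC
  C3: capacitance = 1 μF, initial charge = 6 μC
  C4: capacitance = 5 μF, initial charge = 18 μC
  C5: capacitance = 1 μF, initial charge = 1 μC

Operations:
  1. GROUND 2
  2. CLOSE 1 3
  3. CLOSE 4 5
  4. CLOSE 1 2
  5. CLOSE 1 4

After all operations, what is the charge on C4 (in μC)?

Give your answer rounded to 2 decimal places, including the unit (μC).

Initial: C1(6μF, Q=0μC, V=0.00V), C2(2μF, Q=4μC, V=2.00V), C3(1μF, Q=6μC, V=6.00V), C4(5μF, Q=18μC, V=3.60V), C5(1μF, Q=1μC, V=1.00V)
Op 1: GROUND 2: Q2=0; energy lost=4.000
Op 2: CLOSE 1-3: Q_total=6.00, C_total=7.00, V=0.86; Q1=5.14, Q3=0.86; dissipated=15.429
Op 3: CLOSE 4-5: Q_total=19.00, C_total=6.00, V=3.17; Q4=15.83, Q5=3.17; dissipated=2.817
Op 4: CLOSE 1-2: Q_total=5.14, C_total=8.00, V=0.64; Q1=3.86, Q2=1.29; dissipated=0.551
Op 5: CLOSE 1-4: Q_total=19.69, C_total=11.00, V=1.79; Q1=10.74, Q4=8.95; dissipated=8.686
Final charges: Q1=10.74, Q2=1.29, Q3=0.86, Q4=8.95, Q5=3.17

Answer: 8.95 μC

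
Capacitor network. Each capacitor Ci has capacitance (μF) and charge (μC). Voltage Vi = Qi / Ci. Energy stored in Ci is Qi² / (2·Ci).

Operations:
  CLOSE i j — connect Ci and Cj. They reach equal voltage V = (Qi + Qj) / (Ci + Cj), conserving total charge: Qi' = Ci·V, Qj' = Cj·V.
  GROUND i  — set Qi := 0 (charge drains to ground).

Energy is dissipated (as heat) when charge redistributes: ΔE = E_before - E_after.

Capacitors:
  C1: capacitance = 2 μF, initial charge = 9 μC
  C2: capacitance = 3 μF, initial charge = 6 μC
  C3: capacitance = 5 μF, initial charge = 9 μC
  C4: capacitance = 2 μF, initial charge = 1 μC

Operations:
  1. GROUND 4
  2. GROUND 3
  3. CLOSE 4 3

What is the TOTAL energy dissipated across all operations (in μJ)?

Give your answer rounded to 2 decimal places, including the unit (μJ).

Answer: 8.35 μJ

Derivation:
Initial: C1(2μF, Q=9μC, V=4.50V), C2(3μF, Q=6μC, V=2.00V), C3(5μF, Q=9μC, V=1.80V), C4(2μF, Q=1μC, V=0.50V)
Op 1: GROUND 4: Q4=0; energy lost=0.250
Op 2: GROUND 3: Q3=0; energy lost=8.100
Op 3: CLOSE 4-3: Q_total=0.00, C_total=7.00, V=0.00; Q4=0.00, Q3=0.00; dissipated=0.000
Total dissipated: 8.350 μJ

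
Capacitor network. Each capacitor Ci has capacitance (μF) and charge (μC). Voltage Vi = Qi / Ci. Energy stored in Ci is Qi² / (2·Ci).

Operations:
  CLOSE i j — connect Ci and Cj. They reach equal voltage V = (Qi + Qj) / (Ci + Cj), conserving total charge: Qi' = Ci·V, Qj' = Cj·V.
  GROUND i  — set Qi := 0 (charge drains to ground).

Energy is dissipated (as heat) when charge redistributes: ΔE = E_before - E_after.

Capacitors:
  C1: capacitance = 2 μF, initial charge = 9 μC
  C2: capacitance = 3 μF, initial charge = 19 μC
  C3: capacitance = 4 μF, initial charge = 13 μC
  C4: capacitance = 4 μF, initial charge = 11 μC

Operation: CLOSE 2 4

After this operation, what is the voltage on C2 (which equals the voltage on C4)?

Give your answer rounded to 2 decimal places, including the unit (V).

Answer: 4.29 V

Derivation:
Initial: C1(2μF, Q=9μC, V=4.50V), C2(3μF, Q=19μC, V=6.33V), C3(4μF, Q=13μC, V=3.25V), C4(4μF, Q=11μC, V=2.75V)
Op 1: CLOSE 2-4: Q_total=30.00, C_total=7.00, V=4.29; Q2=12.86, Q4=17.14; dissipated=11.006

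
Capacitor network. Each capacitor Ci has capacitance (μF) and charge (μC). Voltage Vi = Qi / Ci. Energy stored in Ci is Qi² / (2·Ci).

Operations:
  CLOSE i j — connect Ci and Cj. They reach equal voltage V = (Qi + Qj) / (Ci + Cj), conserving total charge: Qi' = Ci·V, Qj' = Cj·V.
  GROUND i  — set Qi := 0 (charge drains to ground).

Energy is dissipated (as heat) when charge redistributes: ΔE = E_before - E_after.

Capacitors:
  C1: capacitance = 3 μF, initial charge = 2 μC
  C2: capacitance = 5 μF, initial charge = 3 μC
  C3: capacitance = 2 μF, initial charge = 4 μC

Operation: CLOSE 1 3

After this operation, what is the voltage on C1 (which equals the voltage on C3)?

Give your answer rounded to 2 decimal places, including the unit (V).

Initial: C1(3μF, Q=2μC, V=0.67V), C2(5μF, Q=3μC, V=0.60V), C3(2μF, Q=4μC, V=2.00V)
Op 1: CLOSE 1-3: Q_total=6.00, C_total=5.00, V=1.20; Q1=3.60, Q3=2.40; dissipated=1.067

Answer: 1.20 V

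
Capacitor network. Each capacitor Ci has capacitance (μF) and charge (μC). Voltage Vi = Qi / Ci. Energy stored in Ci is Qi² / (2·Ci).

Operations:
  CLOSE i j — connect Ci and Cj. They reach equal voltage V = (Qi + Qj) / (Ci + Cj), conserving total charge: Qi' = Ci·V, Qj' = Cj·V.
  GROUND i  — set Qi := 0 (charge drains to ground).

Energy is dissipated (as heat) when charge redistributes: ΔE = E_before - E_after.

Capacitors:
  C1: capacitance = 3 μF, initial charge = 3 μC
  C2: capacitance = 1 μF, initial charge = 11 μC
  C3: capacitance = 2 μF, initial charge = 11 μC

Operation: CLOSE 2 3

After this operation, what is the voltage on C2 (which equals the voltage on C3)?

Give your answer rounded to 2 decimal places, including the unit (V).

Initial: C1(3μF, Q=3μC, V=1.00V), C2(1μF, Q=11μC, V=11.00V), C3(2μF, Q=11μC, V=5.50V)
Op 1: CLOSE 2-3: Q_total=22.00, C_total=3.00, V=7.33; Q2=7.33, Q3=14.67; dissipated=10.083

Answer: 7.33 V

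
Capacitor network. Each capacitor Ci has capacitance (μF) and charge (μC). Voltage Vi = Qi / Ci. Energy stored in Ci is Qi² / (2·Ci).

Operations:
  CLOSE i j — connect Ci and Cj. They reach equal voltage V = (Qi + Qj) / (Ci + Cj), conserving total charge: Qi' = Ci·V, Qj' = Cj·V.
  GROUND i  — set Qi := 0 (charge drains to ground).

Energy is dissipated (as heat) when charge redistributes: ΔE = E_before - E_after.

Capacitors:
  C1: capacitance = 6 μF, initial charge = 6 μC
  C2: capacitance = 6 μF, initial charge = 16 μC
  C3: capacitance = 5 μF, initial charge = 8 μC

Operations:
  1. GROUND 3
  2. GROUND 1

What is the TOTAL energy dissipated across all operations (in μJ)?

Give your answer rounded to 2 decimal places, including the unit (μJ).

Answer: 9.40 μJ

Derivation:
Initial: C1(6μF, Q=6μC, V=1.00V), C2(6μF, Q=16μC, V=2.67V), C3(5μF, Q=8μC, V=1.60V)
Op 1: GROUND 3: Q3=0; energy lost=6.400
Op 2: GROUND 1: Q1=0; energy lost=3.000
Total dissipated: 9.400 μJ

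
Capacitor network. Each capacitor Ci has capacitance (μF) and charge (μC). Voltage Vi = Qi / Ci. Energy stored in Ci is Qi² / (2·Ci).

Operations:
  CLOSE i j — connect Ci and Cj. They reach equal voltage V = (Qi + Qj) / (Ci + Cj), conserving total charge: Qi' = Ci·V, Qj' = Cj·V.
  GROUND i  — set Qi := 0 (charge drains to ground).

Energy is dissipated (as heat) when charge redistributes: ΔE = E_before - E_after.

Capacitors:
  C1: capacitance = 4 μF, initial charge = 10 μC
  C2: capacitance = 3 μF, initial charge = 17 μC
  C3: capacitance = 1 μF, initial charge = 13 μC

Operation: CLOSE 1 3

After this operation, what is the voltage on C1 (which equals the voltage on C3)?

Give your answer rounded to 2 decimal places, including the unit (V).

Initial: C1(4μF, Q=10μC, V=2.50V), C2(3μF, Q=17μC, V=5.67V), C3(1μF, Q=13μC, V=13.00V)
Op 1: CLOSE 1-3: Q_total=23.00, C_total=5.00, V=4.60; Q1=18.40, Q3=4.60; dissipated=44.100

Answer: 4.60 V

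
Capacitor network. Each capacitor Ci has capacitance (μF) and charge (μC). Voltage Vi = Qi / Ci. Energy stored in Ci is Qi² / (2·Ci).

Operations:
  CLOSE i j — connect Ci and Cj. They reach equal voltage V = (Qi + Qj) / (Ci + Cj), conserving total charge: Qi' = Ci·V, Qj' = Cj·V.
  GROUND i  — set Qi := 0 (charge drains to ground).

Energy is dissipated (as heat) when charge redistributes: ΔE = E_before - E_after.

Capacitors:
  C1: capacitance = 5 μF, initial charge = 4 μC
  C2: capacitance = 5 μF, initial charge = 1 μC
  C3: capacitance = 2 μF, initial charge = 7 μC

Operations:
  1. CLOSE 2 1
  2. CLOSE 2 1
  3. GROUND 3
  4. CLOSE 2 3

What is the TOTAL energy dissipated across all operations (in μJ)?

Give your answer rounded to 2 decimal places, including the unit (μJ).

Initial: C1(5μF, Q=4μC, V=0.80V), C2(5μF, Q=1μC, V=0.20V), C3(2μF, Q=7μC, V=3.50V)
Op 1: CLOSE 2-1: Q_total=5.00, C_total=10.00, V=0.50; Q2=2.50, Q1=2.50; dissipated=0.450
Op 2: CLOSE 2-1: Q_total=5.00, C_total=10.00, V=0.50; Q2=2.50, Q1=2.50; dissipated=0.000
Op 3: GROUND 3: Q3=0; energy lost=12.250
Op 4: CLOSE 2-3: Q_total=2.50, C_total=7.00, V=0.36; Q2=1.79, Q3=0.71; dissipated=0.179
Total dissipated: 12.879 μJ

Answer: 12.88 μJ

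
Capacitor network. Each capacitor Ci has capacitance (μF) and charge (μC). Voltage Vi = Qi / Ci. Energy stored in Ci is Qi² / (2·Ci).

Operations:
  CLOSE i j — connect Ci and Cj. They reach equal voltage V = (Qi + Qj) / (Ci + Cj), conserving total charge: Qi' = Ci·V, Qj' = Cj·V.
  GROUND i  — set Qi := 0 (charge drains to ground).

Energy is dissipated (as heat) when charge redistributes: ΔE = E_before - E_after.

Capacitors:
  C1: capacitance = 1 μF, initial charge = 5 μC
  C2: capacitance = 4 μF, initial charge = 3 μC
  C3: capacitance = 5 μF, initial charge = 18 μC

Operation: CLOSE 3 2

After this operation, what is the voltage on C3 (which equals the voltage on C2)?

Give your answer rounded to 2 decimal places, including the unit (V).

Initial: C1(1μF, Q=5μC, V=5.00V), C2(4μF, Q=3μC, V=0.75V), C3(5μF, Q=18μC, V=3.60V)
Op 1: CLOSE 3-2: Q_total=21.00, C_total=9.00, V=2.33; Q3=11.67, Q2=9.33; dissipated=9.025

Answer: 2.33 V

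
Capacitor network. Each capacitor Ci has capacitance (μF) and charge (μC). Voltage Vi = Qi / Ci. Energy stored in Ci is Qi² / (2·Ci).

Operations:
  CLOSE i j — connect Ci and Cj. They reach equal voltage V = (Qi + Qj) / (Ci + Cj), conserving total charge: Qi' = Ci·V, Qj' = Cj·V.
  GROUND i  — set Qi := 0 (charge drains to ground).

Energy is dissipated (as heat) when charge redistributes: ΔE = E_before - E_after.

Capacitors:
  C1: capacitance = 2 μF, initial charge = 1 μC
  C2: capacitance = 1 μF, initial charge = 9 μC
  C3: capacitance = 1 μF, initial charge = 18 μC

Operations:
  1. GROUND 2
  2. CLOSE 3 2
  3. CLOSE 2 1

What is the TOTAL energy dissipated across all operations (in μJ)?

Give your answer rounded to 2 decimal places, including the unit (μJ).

Initial: C1(2μF, Q=1μC, V=0.50V), C2(1μF, Q=9μC, V=9.00V), C3(1μF, Q=18μC, V=18.00V)
Op 1: GROUND 2: Q2=0; energy lost=40.500
Op 2: CLOSE 3-2: Q_total=18.00, C_total=2.00, V=9.00; Q3=9.00, Q2=9.00; dissipated=81.000
Op 3: CLOSE 2-1: Q_total=10.00, C_total=3.00, V=3.33; Q2=3.33, Q1=6.67; dissipated=24.083
Total dissipated: 145.583 μJ

Answer: 145.58 μJ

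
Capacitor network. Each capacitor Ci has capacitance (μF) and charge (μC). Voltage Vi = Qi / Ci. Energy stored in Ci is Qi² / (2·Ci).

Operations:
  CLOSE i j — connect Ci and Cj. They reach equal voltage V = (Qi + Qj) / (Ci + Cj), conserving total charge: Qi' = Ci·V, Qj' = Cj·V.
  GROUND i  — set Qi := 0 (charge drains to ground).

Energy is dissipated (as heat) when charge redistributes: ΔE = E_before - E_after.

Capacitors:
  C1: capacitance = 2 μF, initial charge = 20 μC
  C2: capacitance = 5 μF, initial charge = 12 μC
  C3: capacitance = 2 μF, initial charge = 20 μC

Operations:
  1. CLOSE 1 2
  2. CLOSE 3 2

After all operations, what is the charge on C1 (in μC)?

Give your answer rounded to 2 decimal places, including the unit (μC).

Answer: 9.14 μC

Derivation:
Initial: C1(2μF, Q=20μC, V=10.00V), C2(5μF, Q=12μC, V=2.40V), C3(2μF, Q=20μC, V=10.00V)
Op 1: CLOSE 1-2: Q_total=32.00, C_total=7.00, V=4.57; Q1=9.14, Q2=22.86; dissipated=41.257
Op 2: CLOSE 3-2: Q_total=42.86, C_total=7.00, V=6.12; Q3=12.24, Q2=30.61; dissipated=21.050
Final charges: Q1=9.14, Q2=30.61, Q3=12.24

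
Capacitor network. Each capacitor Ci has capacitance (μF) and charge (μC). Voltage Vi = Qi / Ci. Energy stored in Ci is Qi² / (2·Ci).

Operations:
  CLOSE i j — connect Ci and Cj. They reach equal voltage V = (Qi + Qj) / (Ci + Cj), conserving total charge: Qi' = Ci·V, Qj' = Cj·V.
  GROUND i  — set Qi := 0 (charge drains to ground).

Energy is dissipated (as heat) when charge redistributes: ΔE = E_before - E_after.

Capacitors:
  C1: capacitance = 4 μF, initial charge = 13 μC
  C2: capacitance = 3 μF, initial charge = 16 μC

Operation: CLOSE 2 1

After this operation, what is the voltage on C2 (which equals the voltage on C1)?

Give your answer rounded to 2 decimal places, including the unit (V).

Answer: 4.14 V

Derivation:
Initial: C1(4μF, Q=13μC, V=3.25V), C2(3μF, Q=16μC, V=5.33V)
Op 1: CLOSE 2-1: Q_total=29.00, C_total=7.00, V=4.14; Q2=12.43, Q1=16.57; dissipated=3.720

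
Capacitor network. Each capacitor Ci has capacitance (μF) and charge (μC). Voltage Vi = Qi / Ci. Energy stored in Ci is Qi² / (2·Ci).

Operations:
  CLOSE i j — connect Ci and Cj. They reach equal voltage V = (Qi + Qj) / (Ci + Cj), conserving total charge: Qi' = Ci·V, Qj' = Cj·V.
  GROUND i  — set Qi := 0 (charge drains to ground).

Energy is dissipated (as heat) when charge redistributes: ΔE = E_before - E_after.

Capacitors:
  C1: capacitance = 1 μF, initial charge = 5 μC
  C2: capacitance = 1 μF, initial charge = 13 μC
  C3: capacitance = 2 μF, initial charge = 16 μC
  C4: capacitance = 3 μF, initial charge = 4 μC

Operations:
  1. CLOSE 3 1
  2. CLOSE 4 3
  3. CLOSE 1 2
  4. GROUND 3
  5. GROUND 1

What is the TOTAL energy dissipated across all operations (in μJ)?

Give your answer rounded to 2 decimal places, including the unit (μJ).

Answer: 94.23 μJ

Derivation:
Initial: C1(1μF, Q=5μC, V=5.00V), C2(1μF, Q=13μC, V=13.00V), C3(2μF, Q=16μC, V=8.00V), C4(3μF, Q=4μC, V=1.33V)
Op 1: CLOSE 3-1: Q_total=21.00, C_total=3.00, V=7.00; Q3=14.00, Q1=7.00; dissipated=3.000
Op 2: CLOSE 4-3: Q_total=18.00, C_total=5.00, V=3.60; Q4=10.80, Q3=7.20; dissipated=19.267
Op 3: CLOSE 1-2: Q_total=20.00, C_total=2.00, V=10.00; Q1=10.00, Q2=10.00; dissipated=9.000
Op 4: GROUND 3: Q3=0; energy lost=12.960
Op 5: GROUND 1: Q1=0; energy lost=50.000
Total dissipated: 94.227 μJ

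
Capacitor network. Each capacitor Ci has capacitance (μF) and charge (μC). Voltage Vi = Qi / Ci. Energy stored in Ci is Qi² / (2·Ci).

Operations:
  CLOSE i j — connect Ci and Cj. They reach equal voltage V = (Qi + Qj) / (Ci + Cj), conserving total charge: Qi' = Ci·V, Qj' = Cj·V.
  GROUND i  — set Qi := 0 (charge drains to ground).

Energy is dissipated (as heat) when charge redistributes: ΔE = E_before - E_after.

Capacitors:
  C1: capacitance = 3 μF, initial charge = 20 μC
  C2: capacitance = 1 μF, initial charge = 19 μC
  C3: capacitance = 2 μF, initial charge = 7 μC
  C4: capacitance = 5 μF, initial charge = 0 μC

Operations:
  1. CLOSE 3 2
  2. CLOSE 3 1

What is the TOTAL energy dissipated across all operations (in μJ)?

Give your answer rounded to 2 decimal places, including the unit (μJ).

Initial: C1(3μF, Q=20μC, V=6.67V), C2(1μF, Q=19μC, V=19.00V), C3(2μF, Q=7μC, V=3.50V), C4(5μF, Q=0μC, V=0.00V)
Op 1: CLOSE 3-2: Q_total=26.00, C_total=3.00, V=8.67; Q3=17.33, Q2=8.67; dissipated=80.083
Op 2: CLOSE 3-1: Q_total=37.33, C_total=5.00, V=7.47; Q3=14.93, Q1=22.40; dissipated=2.400
Total dissipated: 82.483 μJ

Answer: 82.48 μJ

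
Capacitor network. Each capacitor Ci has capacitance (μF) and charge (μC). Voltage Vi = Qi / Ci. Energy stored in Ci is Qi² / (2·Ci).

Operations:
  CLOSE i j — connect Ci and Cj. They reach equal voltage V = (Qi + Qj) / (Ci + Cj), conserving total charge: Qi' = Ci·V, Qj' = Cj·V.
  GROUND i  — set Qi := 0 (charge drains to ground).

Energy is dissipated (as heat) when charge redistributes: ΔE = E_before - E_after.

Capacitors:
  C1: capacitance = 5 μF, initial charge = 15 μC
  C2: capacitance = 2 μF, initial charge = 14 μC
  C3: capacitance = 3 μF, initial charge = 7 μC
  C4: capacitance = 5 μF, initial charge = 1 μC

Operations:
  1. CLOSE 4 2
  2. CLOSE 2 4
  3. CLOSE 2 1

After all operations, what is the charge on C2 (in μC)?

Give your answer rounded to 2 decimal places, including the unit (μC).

Initial: C1(5μF, Q=15μC, V=3.00V), C2(2μF, Q=14μC, V=7.00V), C3(3μF, Q=7μC, V=2.33V), C4(5μF, Q=1μC, V=0.20V)
Op 1: CLOSE 4-2: Q_total=15.00, C_total=7.00, V=2.14; Q4=10.71, Q2=4.29; dissipated=33.029
Op 2: CLOSE 2-4: Q_total=15.00, C_total=7.00, V=2.14; Q2=4.29, Q4=10.71; dissipated=0.000
Op 3: CLOSE 2-1: Q_total=19.29, C_total=7.00, V=2.76; Q2=5.51, Q1=13.78; dissipated=0.525
Final charges: Q1=13.78, Q2=5.51, Q3=7.00, Q4=10.71

Answer: 5.51 μC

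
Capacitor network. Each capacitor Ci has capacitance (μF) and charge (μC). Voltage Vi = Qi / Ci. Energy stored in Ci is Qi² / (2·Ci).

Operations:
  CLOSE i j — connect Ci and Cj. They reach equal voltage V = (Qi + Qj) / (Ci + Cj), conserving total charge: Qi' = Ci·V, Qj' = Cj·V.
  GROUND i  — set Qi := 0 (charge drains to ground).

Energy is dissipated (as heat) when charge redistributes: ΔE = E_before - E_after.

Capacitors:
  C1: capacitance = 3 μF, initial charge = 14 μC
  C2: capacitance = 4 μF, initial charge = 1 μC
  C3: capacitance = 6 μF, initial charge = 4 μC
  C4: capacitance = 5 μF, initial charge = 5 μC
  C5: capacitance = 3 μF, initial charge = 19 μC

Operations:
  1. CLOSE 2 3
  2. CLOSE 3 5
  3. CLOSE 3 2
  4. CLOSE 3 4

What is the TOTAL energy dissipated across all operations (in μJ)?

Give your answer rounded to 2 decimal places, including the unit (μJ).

Answer: 39.38 μJ

Derivation:
Initial: C1(3μF, Q=14μC, V=4.67V), C2(4μF, Q=1μC, V=0.25V), C3(6μF, Q=4μC, V=0.67V), C4(5μF, Q=5μC, V=1.00V), C5(3μF, Q=19μC, V=6.33V)
Op 1: CLOSE 2-3: Q_total=5.00, C_total=10.00, V=0.50; Q2=2.00, Q3=3.00; dissipated=0.208
Op 2: CLOSE 3-5: Q_total=22.00, C_total=9.00, V=2.44; Q3=14.67, Q5=7.33; dissipated=34.028
Op 3: CLOSE 3-2: Q_total=16.67, C_total=10.00, V=1.67; Q3=10.00, Q2=6.67; dissipated=4.537
Op 4: CLOSE 3-4: Q_total=15.00, C_total=11.00, V=1.36; Q3=8.18, Q4=6.82; dissipated=0.606
Total dissipated: 39.379 μJ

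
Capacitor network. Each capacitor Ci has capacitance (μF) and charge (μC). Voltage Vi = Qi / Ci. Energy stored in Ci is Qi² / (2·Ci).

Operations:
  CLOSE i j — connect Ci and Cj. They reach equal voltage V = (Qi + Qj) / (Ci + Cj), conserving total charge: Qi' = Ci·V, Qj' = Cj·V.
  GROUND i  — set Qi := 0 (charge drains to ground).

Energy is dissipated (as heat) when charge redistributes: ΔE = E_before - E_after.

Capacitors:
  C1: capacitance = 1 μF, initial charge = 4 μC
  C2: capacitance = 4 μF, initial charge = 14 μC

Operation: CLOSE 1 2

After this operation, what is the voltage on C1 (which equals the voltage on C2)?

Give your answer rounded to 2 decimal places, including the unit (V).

Answer: 3.60 V

Derivation:
Initial: C1(1μF, Q=4μC, V=4.00V), C2(4μF, Q=14μC, V=3.50V)
Op 1: CLOSE 1-2: Q_total=18.00, C_total=5.00, V=3.60; Q1=3.60, Q2=14.40; dissipated=0.100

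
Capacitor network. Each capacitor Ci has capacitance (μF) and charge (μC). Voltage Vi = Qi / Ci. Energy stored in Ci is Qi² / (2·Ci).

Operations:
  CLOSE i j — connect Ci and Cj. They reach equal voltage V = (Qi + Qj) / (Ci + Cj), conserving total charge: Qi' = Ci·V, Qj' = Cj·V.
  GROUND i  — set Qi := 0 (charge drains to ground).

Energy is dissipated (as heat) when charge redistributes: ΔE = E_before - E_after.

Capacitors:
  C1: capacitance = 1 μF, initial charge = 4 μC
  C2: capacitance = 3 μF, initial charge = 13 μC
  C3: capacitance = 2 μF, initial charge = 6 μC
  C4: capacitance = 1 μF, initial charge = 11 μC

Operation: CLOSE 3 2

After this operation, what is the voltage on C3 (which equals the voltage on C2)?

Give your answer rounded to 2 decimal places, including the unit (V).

Answer: 3.80 V

Derivation:
Initial: C1(1μF, Q=4μC, V=4.00V), C2(3μF, Q=13μC, V=4.33V), C3(2μF, Q=6μC, V=3.00V), C4(1μF, Q=11μC, V=11.00V)
Op 1: CLOSE 3-2: Q_total=19.00, C_total=5.00, V=3.80; Q3=7.60, Q2=11.40; dissipated=1.067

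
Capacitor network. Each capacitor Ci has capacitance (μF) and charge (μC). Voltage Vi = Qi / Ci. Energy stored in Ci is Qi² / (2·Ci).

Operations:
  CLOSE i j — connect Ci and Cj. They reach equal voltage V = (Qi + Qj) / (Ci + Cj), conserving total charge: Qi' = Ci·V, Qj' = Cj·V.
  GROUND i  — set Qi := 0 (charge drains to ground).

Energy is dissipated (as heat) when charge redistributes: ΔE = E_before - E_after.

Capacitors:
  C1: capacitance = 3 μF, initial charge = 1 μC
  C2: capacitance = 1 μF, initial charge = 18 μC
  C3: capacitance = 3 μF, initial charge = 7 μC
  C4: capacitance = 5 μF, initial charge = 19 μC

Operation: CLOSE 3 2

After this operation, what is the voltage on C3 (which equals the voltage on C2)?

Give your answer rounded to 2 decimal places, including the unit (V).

Initial: C1(3μF, Q=1μC, V=0.33V), C2(1μF, Q=18μC, V=18.00V), C3(3μF, Q=7μC, V=2.33V), C4(5μF, Q=19μC, V=3.80V)
Op 1: CLOSE 3-2: Q_total=25.00, C_total=4.00, V=6.25; Q3=18.75, Q2=6.25; dissipated=92.042

Answer: 6.25 V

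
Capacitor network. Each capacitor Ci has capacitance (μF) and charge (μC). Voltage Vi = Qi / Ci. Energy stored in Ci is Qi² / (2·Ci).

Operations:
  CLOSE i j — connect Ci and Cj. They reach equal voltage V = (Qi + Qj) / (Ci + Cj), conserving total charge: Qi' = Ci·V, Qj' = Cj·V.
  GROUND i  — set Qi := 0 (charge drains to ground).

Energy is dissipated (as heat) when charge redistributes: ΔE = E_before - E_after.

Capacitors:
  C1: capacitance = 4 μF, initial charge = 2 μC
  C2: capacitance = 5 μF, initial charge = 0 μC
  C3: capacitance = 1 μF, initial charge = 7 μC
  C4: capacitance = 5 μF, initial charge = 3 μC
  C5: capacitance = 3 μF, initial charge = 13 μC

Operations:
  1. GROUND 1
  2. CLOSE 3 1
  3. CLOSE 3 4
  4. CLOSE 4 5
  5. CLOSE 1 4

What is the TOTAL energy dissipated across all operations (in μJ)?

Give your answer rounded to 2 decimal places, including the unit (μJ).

Answer: 33.04 μJ

Derivation:
Initial: C1(4μF, Q=2μC, V=0.50V), C2(5μF, Q=0μC, V=0.00V), C3(1μF, Q=7μC, V=7.00V), C4(5μF, Q=3μC, V=0.60V), C5(3μF, Q=13μC, V=4.33V)
Op 1: GROUND 1: Q1=0; energy lost=0.500
Op 2: CLOSE 3-1: Q_total=7.00, C_total=5.00, V=1.40; Q3=1.40, Q1=5.60; dissipated=19.600
Op 3: CLOSE 3-4: Q_total=4.40, C_total=6.00, V=0.73; Q3=0.73, Q4=3.67; dissipated=0.267
Op 4: CLOSE 4-5: Q_total=16.67, C_total=8.00, V=2.08; Q4=10.42, Q5=6.25; dissipated=12.150
Op 5: CLOSE 1-4: Q_total=16.02, C_total=9.00, V=1.78; Q1=7.12, Q4=8.90; dissipated=0.519
Total dissipated: 33.035 μJ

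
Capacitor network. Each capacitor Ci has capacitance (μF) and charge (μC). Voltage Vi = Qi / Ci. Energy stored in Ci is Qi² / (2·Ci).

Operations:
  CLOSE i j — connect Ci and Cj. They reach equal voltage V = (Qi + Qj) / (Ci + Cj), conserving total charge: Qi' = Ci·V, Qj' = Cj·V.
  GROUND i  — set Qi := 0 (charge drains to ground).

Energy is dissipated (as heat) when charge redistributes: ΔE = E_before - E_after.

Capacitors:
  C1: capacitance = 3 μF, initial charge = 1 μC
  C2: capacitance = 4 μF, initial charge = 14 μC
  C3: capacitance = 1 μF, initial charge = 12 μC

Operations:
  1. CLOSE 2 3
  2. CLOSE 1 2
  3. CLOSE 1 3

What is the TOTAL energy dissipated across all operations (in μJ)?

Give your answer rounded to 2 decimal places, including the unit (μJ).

Initial: C1(3μF, Q=1μC, V=0.33V), C2(4μF, Q=14μC, V=3.50V), C3(1μF, Q=12μC, V=12.00V)
Op 1: CLOSE 2-3: Q_total=26.00, C_total=5.00, V=5.20; Q2=20.80, Q3=5.20; dissipated=28.900
Op 2: CLOSE 1-2: Q_total=21.80, C_total=7.00, V=3.11; Q1=9.34, Q2=12.46; dissipated=20.301
Op 3: CLOSE 1-3: Q_total=14.54, C_total=4.00, V=3.64; Q1=10.91, Q3=3.64; dissipated=1.631
Total dissipated: 50.832 μJ

Answer: 50.83 μJ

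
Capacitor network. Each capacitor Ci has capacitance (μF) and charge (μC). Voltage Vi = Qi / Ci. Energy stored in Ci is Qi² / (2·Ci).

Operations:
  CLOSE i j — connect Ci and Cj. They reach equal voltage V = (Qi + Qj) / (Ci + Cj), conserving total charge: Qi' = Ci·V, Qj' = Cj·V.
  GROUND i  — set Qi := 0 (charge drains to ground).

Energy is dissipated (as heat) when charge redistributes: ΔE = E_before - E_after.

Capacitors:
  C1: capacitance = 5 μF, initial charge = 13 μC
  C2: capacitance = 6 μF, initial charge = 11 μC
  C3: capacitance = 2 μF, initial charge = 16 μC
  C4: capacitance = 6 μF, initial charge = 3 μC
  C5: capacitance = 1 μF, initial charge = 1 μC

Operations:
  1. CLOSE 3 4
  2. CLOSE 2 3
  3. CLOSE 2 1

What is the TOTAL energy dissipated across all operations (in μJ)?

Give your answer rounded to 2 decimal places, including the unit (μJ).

Initial: C1(5μF, Q=13μC, V=2.60V), C2(6μF, Q=11μC, V=1.83V), C3(2μF, Q=16μC, V=8.00V), C4(6μF, Q=3μC, V=0.50V), C5(1μF, Q=1μC, V=1.00V)
Op 1: CLOSE 3-4: Q_total=19.00, C_total=8.00, V=2.38; Q3=4.75, Q4=14.25; dissipated=42.188
Op 2: CLOSE 2-3: Q_total=15.75, C_total=8.00, V=1.97; Q2=11.81, Q3=3.94; dissipated=0.220
Op 3: CLOSE 2-1: Q_total=24.81, C_total=11.00, V=2.26; Q2=13.53, Q1=11.28; dissipated=0.543
Total dissipated: 42.951 μJ

Answer: 42.95 μJ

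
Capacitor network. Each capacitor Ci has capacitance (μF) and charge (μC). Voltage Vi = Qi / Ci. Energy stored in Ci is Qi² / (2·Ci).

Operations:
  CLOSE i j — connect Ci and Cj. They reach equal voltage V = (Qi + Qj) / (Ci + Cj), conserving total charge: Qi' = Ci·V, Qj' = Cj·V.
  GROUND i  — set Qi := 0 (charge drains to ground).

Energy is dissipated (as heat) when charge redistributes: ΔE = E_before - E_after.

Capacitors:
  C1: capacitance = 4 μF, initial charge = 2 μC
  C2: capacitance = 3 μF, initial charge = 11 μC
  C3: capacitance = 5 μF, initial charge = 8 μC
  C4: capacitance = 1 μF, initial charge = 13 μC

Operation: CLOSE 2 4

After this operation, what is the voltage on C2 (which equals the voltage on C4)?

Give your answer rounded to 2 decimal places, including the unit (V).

Answer: 6.00 V

Derivation:
Initial: C1(4μF, Q=2μC, V=0.50V), C2(3μF, Q=11μC, V=3.67V), C3(5μF, Q=8μC, V=1.60V), C4(1μF, Q=13μC, V=13.00V)
Op 1: CLOSE 2-4: Q_total=24.00, C_total=4.00, V=6.00; Q2=18.00, Q4=6.00; dissipated=32.667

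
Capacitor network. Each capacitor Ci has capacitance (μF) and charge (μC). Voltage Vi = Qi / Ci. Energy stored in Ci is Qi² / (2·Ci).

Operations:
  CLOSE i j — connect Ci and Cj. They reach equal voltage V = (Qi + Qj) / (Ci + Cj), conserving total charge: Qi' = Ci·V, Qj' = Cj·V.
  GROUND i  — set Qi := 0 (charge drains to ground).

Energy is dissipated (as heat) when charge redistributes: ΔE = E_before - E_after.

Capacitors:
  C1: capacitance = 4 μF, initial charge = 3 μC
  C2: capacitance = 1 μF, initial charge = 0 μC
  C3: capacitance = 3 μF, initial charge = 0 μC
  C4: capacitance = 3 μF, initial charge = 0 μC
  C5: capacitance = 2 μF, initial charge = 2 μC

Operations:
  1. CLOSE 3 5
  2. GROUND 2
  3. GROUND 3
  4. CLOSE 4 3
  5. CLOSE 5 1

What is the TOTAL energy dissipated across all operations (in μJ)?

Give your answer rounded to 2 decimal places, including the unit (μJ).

Answer: 0.92 μJ

Derivation:
Initial: C1(4μF, Q=3μC, V=0.75V), C2(1μF, Q=0μC, V=0.00V), C3(3μF, Q=0μC, V=0.00V), C4(3μF, Q=0μC, V=0.00V), C5(2μF, Q=2μC, V=1.00V)
Op 1: CLOSE 3-5: Q_total=2.00, C_total=5.00, V=0.40; Q3=1.20, Q5=0.80; dissipated=0.600
Op 2: GROUND 2: Q2=0; energy lost=0.000
Op 3: GROUND 3: Q3=0; energy lost=0.240
Op 4: CLOSE 4-3: Q_total=0.00, C_total=6.00, V=0.00; Q4=0.00, Q3=0.00; dissipated=0.000
Op 5: CLOSE 5-1: Q_total=3.80, C_total=6.00, V=0.63; Q5=1.27, Q1=2.53; dissipated=0.082
Total dissipated: 0.922 μJ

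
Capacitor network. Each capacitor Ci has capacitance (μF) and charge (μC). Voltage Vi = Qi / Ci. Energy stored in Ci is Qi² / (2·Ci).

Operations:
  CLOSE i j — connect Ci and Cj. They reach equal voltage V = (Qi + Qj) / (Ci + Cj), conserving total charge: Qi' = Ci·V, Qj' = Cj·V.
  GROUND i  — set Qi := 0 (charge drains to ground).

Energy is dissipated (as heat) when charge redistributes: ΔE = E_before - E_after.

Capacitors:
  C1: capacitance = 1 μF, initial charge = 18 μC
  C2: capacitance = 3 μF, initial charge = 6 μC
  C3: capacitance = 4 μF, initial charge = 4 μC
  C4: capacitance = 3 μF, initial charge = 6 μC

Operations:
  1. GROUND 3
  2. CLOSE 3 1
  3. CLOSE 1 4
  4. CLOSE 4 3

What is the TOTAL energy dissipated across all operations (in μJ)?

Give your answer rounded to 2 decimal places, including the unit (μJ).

Answer: 133.79 μJ

Derivation:
Initial: C1(1μF, Q=18μC, V=18.00V), C2(3μF, Q=6μC, V=2.00V), C3(4μF, Q=4μC, V=1.00V), C4(3μF, Q=6μC, V=2.00V)
Op 1: GROUND 3: Q3=0; energy lost=2.000
Op 2: CLOSE 3-1: Q_total=18.00, C_total=5.00, V=3.60; Q3=14.40, Q1=3.60; dissipated=129.600
Op 3: CLOSE 1-4: Q_total=9.60, C_total=4.00, V=2.40; Q1=2.40, Q4=7.20; dissipated=0.960
Op 4: CLOSE 4-3: Q_total=21.60, C_total=7.00, V=3.09; Q4=9.26, Q3=12.34; dissipated=1.234
Total dissipated: 133.794 μJ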